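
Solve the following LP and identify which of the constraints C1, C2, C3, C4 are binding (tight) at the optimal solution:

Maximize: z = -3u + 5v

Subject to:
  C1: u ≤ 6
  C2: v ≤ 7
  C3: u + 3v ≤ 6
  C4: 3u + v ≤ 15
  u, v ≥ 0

At u = 0, v = 2, compute slack b - a·x for each constraint:
  C1: 6 − 0 = 6  (slack)
  C2: 7 − 2 = 5  (slack)
  C3: 6 − 6 = 0  (binding)
  C4: 15 − 2 = 13  (slack)

Optimal: u = 0, v = 2
Binding: C3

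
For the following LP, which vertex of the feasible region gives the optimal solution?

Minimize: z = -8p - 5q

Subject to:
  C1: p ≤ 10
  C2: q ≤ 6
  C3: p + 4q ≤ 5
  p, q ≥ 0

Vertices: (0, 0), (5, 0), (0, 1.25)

Evaluate the objective at each vertex of the feasible region:
  z(0, 0) = 0
  z(5, 0) = -40  ←
  z(0, 1.25) = -6.25
The minimum is at p = 5, q = 0.

(5, 0)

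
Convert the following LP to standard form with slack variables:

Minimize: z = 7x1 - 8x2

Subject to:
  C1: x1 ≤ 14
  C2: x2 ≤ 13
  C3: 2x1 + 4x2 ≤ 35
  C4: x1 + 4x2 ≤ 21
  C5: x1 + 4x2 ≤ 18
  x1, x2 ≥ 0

min z = 7x1 - 8x2

s.t.
  x1 + s1 = 14
  x2 + s2 = 13
  2x1 + 4x2 + s3 = 35
  x1 + 4x2 + s4 = 21
  x1 + 4x2 + s5 = 18
  x1, x2, s1, s2, s3, s4, s5 ≥ 0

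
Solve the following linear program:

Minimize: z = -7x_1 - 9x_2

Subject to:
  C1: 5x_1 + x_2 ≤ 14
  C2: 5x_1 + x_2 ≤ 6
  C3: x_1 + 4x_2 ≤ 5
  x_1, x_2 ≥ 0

Evaluate the objective at each vertex of the feasible region:
  z(0, 0) = 0
  z(1.2, 0) = -8.4
  z(1, 1) = -16  ←
  z(0, 1.25) = -11.25
The minimum is at x_1 = 1, x_2 = 1.

x_1 = 1, x_2 = 1, z = -16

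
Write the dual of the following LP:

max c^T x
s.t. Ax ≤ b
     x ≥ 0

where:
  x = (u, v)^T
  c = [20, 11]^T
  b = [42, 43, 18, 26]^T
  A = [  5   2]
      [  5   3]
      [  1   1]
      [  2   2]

Primal max cᵀx s.t. Ax ≤ b, x ≥ 0  →  Dual min bᵀy s.t. Aᵀy ≥ c, y ≥ 0.

Minimize: z = 42y1 + 43y2 + 18y3 + 26y4

Subject to:
  5y1 + 5y2 + y3 + 2y4 ≥ 20
  2y1 + 3y2 + y3 + 2y4 ≥ 11
  y1, y2, y3, y4 ≥ 0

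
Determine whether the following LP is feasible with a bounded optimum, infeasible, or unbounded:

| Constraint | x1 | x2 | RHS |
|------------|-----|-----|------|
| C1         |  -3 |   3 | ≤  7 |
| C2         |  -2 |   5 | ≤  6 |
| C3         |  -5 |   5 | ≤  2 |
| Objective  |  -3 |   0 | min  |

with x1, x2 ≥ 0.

Unbounded (objective can decrease without bound)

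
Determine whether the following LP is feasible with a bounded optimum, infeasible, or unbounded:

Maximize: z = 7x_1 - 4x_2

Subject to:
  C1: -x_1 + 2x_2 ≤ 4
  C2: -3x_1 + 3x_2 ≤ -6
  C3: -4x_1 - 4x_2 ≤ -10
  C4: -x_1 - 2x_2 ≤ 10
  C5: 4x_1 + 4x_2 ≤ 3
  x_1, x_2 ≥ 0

Infeasible (no feasible solution exists)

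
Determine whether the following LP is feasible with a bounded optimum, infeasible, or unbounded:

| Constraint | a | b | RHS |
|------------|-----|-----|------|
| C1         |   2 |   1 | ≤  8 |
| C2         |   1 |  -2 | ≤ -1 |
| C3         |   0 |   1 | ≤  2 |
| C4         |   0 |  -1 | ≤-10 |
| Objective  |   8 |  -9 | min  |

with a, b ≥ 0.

Infeasible (no feasible solution exists)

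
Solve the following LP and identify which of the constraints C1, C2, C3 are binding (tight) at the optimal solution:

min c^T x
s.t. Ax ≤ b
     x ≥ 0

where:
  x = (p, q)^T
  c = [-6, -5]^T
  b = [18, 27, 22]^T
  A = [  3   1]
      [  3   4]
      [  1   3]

At p = 5, q = 3, compute slack b - a·x for each constraint:
  C1: 18 − 18 = 0  (binding)
  C2: 27 − 27 = 0  (binding)
  C3: 22 − 14 = 8  (slack)

Optimal: p = 5, q = 3
Binding: C1, C2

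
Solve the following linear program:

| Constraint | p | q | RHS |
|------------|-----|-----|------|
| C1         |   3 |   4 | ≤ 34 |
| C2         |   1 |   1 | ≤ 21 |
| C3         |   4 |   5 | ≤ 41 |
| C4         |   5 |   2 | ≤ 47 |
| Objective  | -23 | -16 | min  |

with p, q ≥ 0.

Evaluate the objective at each vertex of the feasible region:
  z(0, 0) = 0
  z(9.4, 0) = -216.2
  z(9, 1) = -223  ←
  z(0, 8.2) = -131.2
The minimum is at p = 9, q = 1.

p = 9, q = 1, z = -223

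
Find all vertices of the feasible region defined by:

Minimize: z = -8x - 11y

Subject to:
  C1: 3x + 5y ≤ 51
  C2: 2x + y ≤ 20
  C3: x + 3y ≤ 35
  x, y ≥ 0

(0, 0), (10, 0), (7, 6), (0, 10.2)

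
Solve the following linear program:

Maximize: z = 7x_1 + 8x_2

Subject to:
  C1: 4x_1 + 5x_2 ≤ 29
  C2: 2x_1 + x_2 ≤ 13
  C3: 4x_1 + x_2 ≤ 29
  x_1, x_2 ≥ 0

Evaluate the objective at each vertex of the feasible region:
  z(0, 0) = 0
  z(6.5, 0) = 45.5
  z(6, 1) = 50  ←
  z(0, 5.8) = 46.4
The maximum is at x_1 = 6, x_2 = 1.

x_1 = 6, x_2 = 1, z = 50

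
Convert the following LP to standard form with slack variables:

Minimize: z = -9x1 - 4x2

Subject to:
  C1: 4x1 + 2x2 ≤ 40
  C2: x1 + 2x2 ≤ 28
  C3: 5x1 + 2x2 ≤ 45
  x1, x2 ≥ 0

min z = -9x1 - 4x2

s.t.
  4x1 + 2x2 + s1 = 40
  x1 + 2x2 + s2 = 28
  5x1 + 2x2 + s3 = 45
  x1, x2, s1, s2, s3 ≥ 0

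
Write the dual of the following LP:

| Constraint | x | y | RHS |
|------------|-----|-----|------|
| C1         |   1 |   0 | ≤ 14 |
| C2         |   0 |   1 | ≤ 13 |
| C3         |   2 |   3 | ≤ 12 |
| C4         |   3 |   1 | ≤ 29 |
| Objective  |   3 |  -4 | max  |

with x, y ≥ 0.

Primal max cᵀx s.t. Ax ≤ b, x ≥ 0  →  Dual min bᵀy s.t. Aᵀy ≥ c, y ≥ 0.

Minimize: z = 14y1 + 13y2 + 12y3 + 29y4

Subject to:
  y1 + 2y3 + 3y4 ≥ 3
  y2 + 3y3 + y4 ≥ -4
  y1, y2, y3, y4 ≥ 0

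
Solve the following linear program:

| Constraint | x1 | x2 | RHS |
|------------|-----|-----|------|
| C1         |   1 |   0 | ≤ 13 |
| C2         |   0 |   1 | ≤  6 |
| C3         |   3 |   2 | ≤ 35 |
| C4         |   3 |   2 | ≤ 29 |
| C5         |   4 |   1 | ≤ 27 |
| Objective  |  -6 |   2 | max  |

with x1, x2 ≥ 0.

Evaluate the objective at each vertex of the feasible region:
  z(0, 0) = 0
  z(6.75, 0) = -40.5
  z(5.25, 6) = -19.5
  z(0, 6) = 12  ←
The maximum is at x1 = 0, x2 = 6.

x1 = 0, x2 = 6, z = 12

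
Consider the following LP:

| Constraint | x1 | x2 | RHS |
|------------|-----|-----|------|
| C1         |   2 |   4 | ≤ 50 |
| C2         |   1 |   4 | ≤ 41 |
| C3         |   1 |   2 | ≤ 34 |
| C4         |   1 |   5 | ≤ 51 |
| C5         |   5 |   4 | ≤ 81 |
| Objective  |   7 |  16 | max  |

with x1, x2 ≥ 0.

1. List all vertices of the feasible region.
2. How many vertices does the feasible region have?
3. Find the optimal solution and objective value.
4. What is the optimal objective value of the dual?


1. (0, 0), (16.2, 0), (10.33, 7.333), (9, 8), (1, 10), (0, 10.2)
2. 6
3. x1 = 9, x2 = 8, z = 191
4. 191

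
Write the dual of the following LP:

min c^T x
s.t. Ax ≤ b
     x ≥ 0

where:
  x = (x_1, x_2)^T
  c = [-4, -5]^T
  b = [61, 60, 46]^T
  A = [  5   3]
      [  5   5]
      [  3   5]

Primal min cᵀx s.t. Ax ≤ b, x ≥ 0  →  Dual max −bᵀy s.t. Aᵀy ≥ −c, y ≥ 0.

Maximize: z = -61y1 - 60y2 - 46y3

Subject to:
  5y1 + 5y2 + 3y3 ≥ 4
  3y1 + 5y2 + 5y3 ≥ 5
  y1, y2, y3 ≥ 0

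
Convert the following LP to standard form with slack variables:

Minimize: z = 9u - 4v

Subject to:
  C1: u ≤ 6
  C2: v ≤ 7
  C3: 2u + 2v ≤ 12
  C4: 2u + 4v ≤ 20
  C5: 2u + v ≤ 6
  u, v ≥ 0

min z = 9u - 4v

s.t.
  u + s1 = 6
  v + s2 = 7
  2u + 2v + s3 = 12
  2u + 4v + s4 = 20
  2u + v + s5 = 6
  u, v, s1, s2, s3, s4, s5 ≥ 0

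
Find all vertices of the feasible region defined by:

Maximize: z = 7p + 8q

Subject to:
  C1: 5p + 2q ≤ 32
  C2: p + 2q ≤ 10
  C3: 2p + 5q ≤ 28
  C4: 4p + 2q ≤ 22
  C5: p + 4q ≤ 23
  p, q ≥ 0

(0, 0), (5.5, 0), (4, 3), (0, 5)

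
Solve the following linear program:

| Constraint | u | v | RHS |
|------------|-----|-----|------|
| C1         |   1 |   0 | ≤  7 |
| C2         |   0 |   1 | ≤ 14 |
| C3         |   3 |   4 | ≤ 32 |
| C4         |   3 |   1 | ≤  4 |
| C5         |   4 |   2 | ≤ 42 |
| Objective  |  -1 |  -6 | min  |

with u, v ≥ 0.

Evaluate the objective at each vertex of the feasible region:
  z(0, 0) = 0
  z(1.333, 0) = -1.333
  z(0, 4) = -24  ←
The minimum is at u = 0, v = 4.

u = 0, v = 4, z = -24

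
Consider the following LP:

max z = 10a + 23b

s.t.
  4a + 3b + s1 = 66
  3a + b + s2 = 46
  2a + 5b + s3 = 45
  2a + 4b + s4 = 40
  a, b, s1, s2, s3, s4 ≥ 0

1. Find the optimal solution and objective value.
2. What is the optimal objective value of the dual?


1. a = 10, b = 5, z = 215
2. 215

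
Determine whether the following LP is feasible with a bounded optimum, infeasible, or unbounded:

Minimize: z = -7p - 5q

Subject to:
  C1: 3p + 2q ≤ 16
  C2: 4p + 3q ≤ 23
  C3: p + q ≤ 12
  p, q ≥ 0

Feasible with a bounded optimal solution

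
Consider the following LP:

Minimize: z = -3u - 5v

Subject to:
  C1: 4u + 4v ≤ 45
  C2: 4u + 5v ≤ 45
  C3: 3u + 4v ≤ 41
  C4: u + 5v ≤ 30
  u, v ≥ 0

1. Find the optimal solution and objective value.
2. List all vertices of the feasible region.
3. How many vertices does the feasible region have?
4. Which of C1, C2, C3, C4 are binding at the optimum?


1. u = 5, v = 5, z = -40
2. (0, 0), (11.25, 0), (5, 5), (0, 6)
3. 4
4. C2, C4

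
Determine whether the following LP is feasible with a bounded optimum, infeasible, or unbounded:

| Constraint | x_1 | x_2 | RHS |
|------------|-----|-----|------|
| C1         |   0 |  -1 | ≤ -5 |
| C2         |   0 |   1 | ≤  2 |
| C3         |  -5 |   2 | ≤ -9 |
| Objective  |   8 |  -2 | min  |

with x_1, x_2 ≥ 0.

Infeasible (no feasible solution exists)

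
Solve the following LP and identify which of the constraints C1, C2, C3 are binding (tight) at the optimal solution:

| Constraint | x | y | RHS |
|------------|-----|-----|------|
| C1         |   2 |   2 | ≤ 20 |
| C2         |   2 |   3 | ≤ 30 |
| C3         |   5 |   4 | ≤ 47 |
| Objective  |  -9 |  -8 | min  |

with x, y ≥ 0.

At x = 7, y = 3, compute slack b - a·x for each constraint:
  C1: 20 − 20 = 0  (binding)
  C2: 30 − 23 = 7  (slack)
  C3: 47 − 47 = 0  (binding)

Optimal: x = 7, y = 3
Binding: C1, C3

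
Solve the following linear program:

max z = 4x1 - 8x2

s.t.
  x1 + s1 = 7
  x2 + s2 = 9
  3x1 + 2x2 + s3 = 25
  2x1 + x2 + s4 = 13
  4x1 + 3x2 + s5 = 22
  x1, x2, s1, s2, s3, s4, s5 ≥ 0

Evaluate the objective at each vertex of the feasible region:
  z(0, 0) = 0
  z(5.5, 0) = 22  ←
  z(0, 7.333) = -58.67
The maximum is at x1 = 5.5, x2 = 0.

x1 = 5.5, x2 = 0, z = 22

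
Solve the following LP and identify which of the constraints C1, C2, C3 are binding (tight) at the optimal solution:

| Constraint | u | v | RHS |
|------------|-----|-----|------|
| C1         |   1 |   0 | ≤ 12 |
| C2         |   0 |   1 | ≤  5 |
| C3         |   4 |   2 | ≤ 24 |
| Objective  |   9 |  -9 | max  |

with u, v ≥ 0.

At u = 6, v = 0, compute slack b - a·x for each constraint:
  C1: 12 − 6 = 6  (slack)
  C2: 5 − 0 = 5  (slack)
  C3: 24 − 24 = 0  (binding)

Optimal: u = 6, v = 0
Binding: C3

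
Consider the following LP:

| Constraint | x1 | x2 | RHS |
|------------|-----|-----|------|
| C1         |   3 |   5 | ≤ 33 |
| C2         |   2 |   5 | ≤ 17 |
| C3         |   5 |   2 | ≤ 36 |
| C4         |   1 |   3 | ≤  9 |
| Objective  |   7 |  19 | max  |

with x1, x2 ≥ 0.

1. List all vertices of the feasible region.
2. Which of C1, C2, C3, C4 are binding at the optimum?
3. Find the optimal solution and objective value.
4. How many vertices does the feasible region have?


1. (0, 0), (7.2, 0), (6.952, 0.619), (6, 1), (0, 3)
2. C2, C4
3. x1 = 6, x2 = 1, z = 61
4. 5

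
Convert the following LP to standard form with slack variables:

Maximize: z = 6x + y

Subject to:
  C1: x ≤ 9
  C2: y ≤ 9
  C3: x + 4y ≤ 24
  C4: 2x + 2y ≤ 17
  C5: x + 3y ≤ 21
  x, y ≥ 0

max z = 6x + y

s.t.
  x + s1 = 9
  y + s2 = 9
  x + 4y + s3 = 24
  2x + 2y + s4 = 17
  x + 3y + s5 = 21
  x, y, s1, s2, s3, s4, s5 ≥ 0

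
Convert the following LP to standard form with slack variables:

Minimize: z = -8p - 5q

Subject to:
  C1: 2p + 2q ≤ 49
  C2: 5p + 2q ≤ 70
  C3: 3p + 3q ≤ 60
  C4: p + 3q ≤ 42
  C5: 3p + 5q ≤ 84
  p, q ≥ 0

min z = -8p - 5q

s.t.
  2p + 2q + s1 = 49
  5p + 2q + s2 = 70
  3p + 3q + s3 = 60
  p + 3q + s4 = 42
  3p + 5q + s5 = 84
  p, q, s1, s2, s3, s4, s5 ≥ 0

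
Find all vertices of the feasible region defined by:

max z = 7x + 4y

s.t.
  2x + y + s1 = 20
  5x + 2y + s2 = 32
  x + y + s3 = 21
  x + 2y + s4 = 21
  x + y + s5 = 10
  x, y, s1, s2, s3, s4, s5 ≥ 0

(0, 0), (6.4, 0), (4, 6), (0, 10)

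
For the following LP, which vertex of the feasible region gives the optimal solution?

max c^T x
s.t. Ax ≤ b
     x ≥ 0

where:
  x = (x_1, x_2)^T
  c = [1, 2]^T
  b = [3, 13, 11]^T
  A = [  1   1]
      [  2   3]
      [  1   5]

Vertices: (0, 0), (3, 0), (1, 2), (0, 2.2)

Evaluate the objective at each vertex of the feasible region:
  z(0, 0) = 0
  z(3, 0) = 3
  z(1, 2) = 5  ←
  z(0, 2.2) = 4.4
The maximum is at x_1 = 1, x_2 = 2.

(1, 2)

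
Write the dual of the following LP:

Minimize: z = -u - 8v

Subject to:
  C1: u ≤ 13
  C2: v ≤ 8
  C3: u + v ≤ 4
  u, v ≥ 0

Primal min cᵀx s.t. Ax ≤ b, x ≥ 0  →  Dual max −bᵀy s.t. Aᵀy ≥ −c, y ≥ 0.

Maximize: z = -13y1 - 8y2 - 4y3

Subject to:
  y1 + y3 ≥ 1
  y2 + y3 ≥ 8
  y1, y2, y3 ≥ 0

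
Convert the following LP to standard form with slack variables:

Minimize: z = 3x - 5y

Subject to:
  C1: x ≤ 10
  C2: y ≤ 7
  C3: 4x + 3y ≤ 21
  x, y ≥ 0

min z = 3x - 5y

s.t.
  x + s1 = 10
  y + s2 = 7
  4x + 3y + s3 = 21
  x, y, s1, s2, s3 ≥ 0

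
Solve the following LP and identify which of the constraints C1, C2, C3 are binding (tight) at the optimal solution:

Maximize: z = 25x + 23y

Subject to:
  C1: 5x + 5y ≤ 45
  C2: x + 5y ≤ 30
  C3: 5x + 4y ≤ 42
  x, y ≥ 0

At x = 6, y = 3, compute slack b - a·x for each constraint:
  C1: 45 − 45 = 0  (binding)
  C2: 30 − 21 = 9  (slack)
  C3: 42 − 42 = 0  (binding)

Optimal: x = 6, y = 3
Binding: C1, C3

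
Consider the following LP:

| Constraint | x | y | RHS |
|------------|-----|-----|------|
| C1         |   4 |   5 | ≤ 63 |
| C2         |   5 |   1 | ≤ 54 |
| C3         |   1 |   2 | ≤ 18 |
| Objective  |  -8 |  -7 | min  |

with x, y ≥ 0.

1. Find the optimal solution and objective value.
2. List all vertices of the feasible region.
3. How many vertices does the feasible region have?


1. x = 10, y = 4, z = -108
2. (0, 0), (10.8, 0), (10, 4), (0, 9)
3. 4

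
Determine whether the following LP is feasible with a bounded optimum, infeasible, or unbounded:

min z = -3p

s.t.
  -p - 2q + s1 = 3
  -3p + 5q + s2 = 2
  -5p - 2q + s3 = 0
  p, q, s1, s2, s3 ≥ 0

Unbounded (objective can decrease without bound)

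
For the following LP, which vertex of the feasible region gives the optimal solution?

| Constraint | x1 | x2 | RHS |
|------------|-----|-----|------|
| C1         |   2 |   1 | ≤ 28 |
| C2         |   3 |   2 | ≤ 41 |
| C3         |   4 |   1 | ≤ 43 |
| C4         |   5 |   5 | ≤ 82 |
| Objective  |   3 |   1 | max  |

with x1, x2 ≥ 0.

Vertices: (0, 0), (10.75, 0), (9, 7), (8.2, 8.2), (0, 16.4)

Evaluate the objective at each vertex of the feasible region:
  z(0, 0) = 0
  z(10.75, 0) = 32.25
  z(9, 7) = 34  ←
  z(8.2, 8.2) = 32.8
  z(0, 16.4) = 16.4
The maximum is at x1 = 9, x2 = 7.

(9, 7)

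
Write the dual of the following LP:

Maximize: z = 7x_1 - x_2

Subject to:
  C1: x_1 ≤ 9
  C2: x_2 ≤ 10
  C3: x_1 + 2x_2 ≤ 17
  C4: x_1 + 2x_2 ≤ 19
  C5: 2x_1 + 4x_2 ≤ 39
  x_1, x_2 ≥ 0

Primal max cᵀx s.t. Ax ≤ b, x ≥ 0  →  Dual min bᵀy s.t. Aᵀy ≥ c, y ≥ 0.

Minimize: z = 9y1 + 10y2 + 17y3 + 19y4 + 39y5

Subject to:
  y1 + y3 + y4 + 2y5 ≥ 7
  y2 + 2y3 + 2y4 + 4y5 ≥ -1
  y1, y2, y3, y4, y5 ≥ 0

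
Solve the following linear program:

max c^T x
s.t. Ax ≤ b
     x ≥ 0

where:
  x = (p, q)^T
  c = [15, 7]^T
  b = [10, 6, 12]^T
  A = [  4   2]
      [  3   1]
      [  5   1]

Evaluate the objective at each vertex of the feasible region:
  z(0, 0) = 0
  z(2, 0) = 30
  z(1, 3) = 36  ←
  z(0, 5) = 35
The maximum is at p = 1, q = 3.

p = 1, q = 3, z = 36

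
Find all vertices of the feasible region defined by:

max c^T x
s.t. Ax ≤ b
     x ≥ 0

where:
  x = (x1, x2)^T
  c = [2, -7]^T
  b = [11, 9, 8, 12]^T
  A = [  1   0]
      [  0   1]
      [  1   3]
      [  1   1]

(0, 0), (8, 0), (0, 2.667)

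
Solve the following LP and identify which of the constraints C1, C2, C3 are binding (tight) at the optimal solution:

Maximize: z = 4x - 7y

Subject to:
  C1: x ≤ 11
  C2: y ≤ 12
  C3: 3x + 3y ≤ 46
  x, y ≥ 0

At x = 11, y = 0, compute slack b - a·x for each constraint:
  C1: 11 − 11 = 0  (binding)
  C2: 12 − 0 = 12  (slack)
  C3: 46 − 33 = 13  (slack)

Optimal: x = 11, y = 0
Binding: C1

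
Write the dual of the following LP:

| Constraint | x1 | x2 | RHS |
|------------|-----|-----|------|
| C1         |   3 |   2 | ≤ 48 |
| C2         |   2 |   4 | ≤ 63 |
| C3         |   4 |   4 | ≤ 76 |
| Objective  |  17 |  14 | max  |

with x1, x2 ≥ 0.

Primal max cᵀx s.t. Ax ≤ b, x ≥ 0  →  Dual min bᵀy s.t. Aᵀy ≥ c, y ≥ 0.

Minimize: z = 48y1 + 63y2 + 76y3

Subject to:
  3y1 + 2y2 + 4y3 ≥ 17
  2y1 + 4y2 + 4y3 ≥ 14
  y1, y2, y3 ≥ 0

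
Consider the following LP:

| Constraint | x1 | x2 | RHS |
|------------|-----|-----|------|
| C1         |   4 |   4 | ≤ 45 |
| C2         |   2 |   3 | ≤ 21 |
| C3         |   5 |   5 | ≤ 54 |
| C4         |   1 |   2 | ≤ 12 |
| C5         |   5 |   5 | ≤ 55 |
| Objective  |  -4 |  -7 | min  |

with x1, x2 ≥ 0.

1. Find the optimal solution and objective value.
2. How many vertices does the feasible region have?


1. x1 = 6, x2 = 3, z = -45
2. 4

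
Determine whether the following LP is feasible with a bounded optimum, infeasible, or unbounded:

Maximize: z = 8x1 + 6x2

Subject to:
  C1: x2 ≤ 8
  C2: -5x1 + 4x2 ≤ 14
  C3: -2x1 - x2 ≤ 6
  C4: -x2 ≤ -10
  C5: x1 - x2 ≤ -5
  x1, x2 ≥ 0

Infeasible (no feasible solution exists)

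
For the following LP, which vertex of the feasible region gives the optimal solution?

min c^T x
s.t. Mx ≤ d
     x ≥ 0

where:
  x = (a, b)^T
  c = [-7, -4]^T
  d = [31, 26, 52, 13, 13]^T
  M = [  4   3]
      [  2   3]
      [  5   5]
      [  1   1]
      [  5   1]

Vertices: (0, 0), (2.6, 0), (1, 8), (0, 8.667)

Evaluate the objective at each vertex of the feasible region:
  z(0, 0) = 0
  z(2.6, 0) = -18.2
  z(1, 8) = -39  ←
  z(0, 8.667) = -34.67
The minimum is at a = 1, b = 8.

(1, 8)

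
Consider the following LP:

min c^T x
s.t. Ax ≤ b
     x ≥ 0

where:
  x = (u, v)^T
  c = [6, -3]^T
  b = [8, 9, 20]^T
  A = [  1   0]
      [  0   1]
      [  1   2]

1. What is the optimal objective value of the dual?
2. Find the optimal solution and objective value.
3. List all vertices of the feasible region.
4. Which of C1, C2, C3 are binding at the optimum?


1. -27
2. u = 0, v = 9, z = -27
3. (0, 0), (8, 0), (8, 6), (2, 9), (0, 9)
4. C2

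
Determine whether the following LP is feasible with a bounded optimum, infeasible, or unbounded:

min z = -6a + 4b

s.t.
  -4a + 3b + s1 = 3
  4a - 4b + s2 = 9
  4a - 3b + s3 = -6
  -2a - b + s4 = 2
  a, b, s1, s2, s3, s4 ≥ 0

Infeasible (no feasible solution exists)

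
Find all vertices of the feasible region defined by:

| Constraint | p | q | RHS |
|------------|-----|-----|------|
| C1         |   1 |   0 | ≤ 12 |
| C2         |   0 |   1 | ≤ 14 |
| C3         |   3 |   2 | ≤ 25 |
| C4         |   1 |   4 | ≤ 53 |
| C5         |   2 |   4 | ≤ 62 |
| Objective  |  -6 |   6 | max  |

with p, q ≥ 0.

(0, 0), (8.333, 0), (0, 12.5)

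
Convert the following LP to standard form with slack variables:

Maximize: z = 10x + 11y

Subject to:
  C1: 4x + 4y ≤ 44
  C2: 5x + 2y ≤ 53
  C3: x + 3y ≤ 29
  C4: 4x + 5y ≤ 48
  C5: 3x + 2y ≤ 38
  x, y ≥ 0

max z = 10x + 11y

s.t.
  4x + 4y + s1 = 44
  5x + 2y + s2 = 53
  x + 3y + s3 = 29
  4x + 5y + s4 = 48
  3x + 2y + s5 = 38
  x, y, s1, s2, s3, s4, s5 ≥ 0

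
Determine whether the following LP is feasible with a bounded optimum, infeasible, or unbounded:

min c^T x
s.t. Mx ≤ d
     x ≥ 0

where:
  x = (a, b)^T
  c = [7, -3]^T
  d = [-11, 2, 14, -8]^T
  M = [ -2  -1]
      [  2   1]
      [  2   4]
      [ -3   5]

Infeasible (no feasible solution exists)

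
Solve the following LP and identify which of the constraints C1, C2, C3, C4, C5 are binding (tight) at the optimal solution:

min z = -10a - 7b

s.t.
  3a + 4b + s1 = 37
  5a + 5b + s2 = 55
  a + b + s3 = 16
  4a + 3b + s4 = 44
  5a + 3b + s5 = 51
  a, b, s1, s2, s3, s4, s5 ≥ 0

At a = 9, b = 2, compute slack b - a·x for each constraint:
  C1: 37 − 35 = 2  (slack)
  C2: 55 − 55 = 0  (binding)
  C3: 16 − 11 = 5  (slack)
  C4: 44 − 42 = 2  (slack)
  C5: 51 − 51 = 0  (binding)

Optimal: a = 9, b = 2
Binding: C2, C5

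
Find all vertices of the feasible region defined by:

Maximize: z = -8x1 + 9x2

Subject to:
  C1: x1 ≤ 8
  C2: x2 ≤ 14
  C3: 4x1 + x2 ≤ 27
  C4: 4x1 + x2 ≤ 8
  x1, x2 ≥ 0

(0, 0), (2, 0), (0, 8)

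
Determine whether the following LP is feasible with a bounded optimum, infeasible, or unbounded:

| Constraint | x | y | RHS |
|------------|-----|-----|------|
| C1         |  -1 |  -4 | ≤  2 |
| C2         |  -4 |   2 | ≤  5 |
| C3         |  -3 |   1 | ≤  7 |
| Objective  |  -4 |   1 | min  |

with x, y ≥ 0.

Unbounded (objective can decrease without bound)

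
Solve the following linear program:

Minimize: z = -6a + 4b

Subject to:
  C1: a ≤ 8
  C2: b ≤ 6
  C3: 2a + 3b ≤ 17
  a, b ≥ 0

Evaluate the objective at each vertex of the feasible region:
  z(0, 0) = 0
  z(8, 0) = -48  ←
  z(8, 0.3333) = -46.67
  z(0, 5.667) = 22.67
The minimum is at a = 8, b = 0.

a = 8, b = 0, z = -48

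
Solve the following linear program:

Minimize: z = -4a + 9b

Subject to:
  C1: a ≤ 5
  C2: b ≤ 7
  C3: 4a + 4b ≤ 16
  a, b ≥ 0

Evaluate the objective at each vertex of the feasible region:
  z(0, 0) = 0
  z(4, 0) = -16  ←
  z(0, 4) = 36
The minimum is at a = 4, b = 0.

a = 4, b = 0, z = -16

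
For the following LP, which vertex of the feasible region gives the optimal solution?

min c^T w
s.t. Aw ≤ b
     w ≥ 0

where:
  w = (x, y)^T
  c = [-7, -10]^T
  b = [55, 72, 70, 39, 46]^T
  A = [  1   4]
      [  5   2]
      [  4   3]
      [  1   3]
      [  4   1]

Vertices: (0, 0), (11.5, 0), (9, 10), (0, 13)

Evaluate the objective at each vertex of the feasible region:
  z(0, 0) = 0
  z(11.5, 0) = -80.5
  z(9, 10) = -163  ←
  z(0, 13) = -130
The minimum is at x = 9, y = 10.

(9, 10)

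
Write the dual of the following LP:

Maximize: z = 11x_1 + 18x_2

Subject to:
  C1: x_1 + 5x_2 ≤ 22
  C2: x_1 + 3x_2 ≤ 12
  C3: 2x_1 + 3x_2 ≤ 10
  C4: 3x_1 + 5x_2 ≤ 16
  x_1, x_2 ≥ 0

Primal max cᵀx s.t. Ax ≤ b, x ≥ 0  →  Dual min bᵀy s.t. Aᵀy ≥ c, y ≥ 0.

Minimize: z = 22y1 + 12y2 + 10y3 + 16y4

Subject to:
  y1 + y2 + 2y3 + 3y4 ≥ 11
  5y1 + 3y2 + 3y3 + 5y4 ≥ 18
  y1, y2, y3, y4 ≥ 0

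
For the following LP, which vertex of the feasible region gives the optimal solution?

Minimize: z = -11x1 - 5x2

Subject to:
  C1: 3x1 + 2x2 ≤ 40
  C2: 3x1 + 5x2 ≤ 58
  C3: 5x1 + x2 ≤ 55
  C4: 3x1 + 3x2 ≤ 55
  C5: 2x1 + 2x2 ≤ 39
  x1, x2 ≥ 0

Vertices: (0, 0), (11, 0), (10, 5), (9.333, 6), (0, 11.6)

Evaluate the objective at each vertex of the feasible region:
  z(0, 0) = 0
  z(11, 0) = -121
  z(10, 5) = -135  ←
  z(9.333, 6) = -132.7
  z(0, 11.6) = -58
The minimum is at x1 = 10, x2 = 5.

(10, 5)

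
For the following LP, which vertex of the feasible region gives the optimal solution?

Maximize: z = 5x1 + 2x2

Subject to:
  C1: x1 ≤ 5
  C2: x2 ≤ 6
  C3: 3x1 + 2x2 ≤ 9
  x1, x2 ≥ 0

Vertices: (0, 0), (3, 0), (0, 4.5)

Evaluate the objective at each vertex of the feasible region:
  z(0, 0) = 0
  z(3, 0) = 15  ←
  z(0, 4.5) = 9
The maximum is at x1 = 3, x2 = 0.

(3, 0)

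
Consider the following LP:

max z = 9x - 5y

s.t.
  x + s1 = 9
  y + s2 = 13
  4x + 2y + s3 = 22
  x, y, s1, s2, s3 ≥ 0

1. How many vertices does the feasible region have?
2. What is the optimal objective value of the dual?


1. 3
2. 49.5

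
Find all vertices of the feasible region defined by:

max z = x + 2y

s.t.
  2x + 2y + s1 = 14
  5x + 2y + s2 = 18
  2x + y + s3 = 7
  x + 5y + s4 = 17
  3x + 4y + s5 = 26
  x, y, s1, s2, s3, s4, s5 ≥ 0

(0, 0), (3.5, 0), (2, 3), (0, 3.4)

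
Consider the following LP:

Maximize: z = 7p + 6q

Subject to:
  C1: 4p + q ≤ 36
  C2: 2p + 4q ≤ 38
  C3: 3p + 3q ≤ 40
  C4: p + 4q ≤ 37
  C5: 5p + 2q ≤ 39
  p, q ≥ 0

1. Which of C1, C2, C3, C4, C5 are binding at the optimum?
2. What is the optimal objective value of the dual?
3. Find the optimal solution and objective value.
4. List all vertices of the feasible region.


1. C2, C5
2. 77
3. p = 5, q = 7, z = 77
4. (0, 0), (7.8, 0), (5, 7), (1, 9), (0, 9.25)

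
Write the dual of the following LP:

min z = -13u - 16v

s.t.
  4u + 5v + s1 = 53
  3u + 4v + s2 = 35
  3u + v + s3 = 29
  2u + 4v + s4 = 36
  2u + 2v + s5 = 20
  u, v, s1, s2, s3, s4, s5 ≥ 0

Primal min cᵀx s.t. Ax ≤ b, x ≥ 0  →  Dual max −bᵀy s.t. Aᵀy ≥ −c, y ≥ 0.

Maximize: z = -53y1 - 35y2 - 29y3 - 36y4 - 20y5

Subject to:
  4y1 + 3y2 + 3y3 + 2y4 + 2y5 ≥ 13
  5y1 + 4y2 + y3 + 4y4 + 2y5 ≥ 16
  y1, y2, y3, y4, y5 ≥ 0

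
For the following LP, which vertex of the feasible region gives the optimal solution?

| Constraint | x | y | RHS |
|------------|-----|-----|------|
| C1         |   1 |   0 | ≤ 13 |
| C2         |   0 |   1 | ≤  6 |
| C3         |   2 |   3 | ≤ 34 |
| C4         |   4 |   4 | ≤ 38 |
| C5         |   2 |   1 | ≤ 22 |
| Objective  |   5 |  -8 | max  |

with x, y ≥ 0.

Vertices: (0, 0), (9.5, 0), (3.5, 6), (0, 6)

Evaluate the objective at each vertex of the feasible region:
  z(0, 0) = 0
  z(9.5, 0) = 47.5  ←
  z(3.5, 6) = -30.5
  z(0, 6) = -48
The maximum is at x = 9.5, y = 0.

(9.5, 0)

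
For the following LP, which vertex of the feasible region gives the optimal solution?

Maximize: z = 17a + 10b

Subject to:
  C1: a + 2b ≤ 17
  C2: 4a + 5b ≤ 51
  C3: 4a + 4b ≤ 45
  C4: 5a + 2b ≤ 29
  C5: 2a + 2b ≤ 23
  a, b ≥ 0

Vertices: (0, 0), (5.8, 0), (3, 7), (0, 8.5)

Evaluate the objective at each vertex of the feasible region:
  z(0, 0) = 0
  z(5.8, 0) = 98.6
  z(3, 7) = 121  ←
  z(0, 8.5) = 85
The maximum is at a = 3, b = 7.

(3, 7)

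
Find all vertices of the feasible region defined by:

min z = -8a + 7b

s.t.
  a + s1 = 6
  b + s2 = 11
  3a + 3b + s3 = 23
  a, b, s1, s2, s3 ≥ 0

(0, 0), (6, 0), (6, 1.667), (0, 7.667)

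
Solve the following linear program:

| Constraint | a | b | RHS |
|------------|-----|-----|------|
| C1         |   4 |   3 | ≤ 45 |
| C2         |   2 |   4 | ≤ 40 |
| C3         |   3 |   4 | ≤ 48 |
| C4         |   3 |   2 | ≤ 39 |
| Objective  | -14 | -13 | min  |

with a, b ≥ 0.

Evaluate the objective at each vertex of the feasible region:
  z(0, 0) = 0
  z(11.25, 0) = -157.5
  z(6, 7) = -175  ←
  z(0, 10) = -130
The minimum is at a = 6, b = 7.

a = 6, b = 7, z = -175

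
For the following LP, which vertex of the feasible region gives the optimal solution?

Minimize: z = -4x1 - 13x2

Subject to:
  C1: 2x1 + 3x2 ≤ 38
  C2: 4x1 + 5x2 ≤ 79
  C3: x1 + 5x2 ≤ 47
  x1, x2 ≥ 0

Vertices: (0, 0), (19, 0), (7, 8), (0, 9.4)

Evaluate the objective at each vertex of the feasible region:
  z(0, 0) = 0
  z(19, 0) = -76
  z(7, 8) = -132  ←
  z(0, 9.4) = -122.2
The minimum is at x1 = 7, x2 = 8.

(7, 8)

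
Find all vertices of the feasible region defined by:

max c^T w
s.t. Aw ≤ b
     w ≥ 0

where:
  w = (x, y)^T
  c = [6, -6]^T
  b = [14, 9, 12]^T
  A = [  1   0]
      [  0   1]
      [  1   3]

(0, 0), (12, 0), (0, 4)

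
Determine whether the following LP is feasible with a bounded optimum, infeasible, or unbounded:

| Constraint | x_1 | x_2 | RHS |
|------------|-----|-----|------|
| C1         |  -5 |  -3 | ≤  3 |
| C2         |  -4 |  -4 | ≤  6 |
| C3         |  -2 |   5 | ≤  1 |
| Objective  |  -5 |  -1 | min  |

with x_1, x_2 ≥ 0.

Unbounded (objective can decrease without bound)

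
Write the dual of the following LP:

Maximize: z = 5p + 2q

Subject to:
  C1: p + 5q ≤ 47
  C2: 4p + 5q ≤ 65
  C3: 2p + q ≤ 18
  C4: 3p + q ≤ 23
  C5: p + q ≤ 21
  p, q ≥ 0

Primal max cᵀx s.t. Ax ≤ b, x ≥ 0  →  Dual min bᵀy s.t. Aᵀy ≥ c, y ≥ 0.

Minimize: z = 47y1 + 65y2 + 18y3 + 23y4 + 21y5

Subject to:
  y1 + 4y2 + 2y3 + 3y4 + y5 ≥ 5
  5y1 + 5y2 + y3 + y4 + y5 ≥ 2
  y1, y2, y3, y4, y5 ≥ 0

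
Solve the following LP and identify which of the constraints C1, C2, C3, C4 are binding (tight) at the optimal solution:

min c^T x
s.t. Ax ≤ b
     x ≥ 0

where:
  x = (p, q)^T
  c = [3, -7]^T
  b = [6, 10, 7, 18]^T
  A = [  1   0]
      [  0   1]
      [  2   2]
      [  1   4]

At p = 0, q = 3.5, compute slack b - a·x for each constraint:
  C1: 6 − 0 = 6  (slack)
  C2: 10 − 3.5 = 6.5  (slack)
  C3: 7 − 7 = 0  (binding)
  C4: 18 − 14 = 4  (slack)

Optimal: p = 0, q = 3.5
Binding: C3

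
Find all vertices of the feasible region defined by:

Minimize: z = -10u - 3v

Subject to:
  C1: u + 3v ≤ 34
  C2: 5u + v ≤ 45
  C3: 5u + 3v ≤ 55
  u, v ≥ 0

(0, 0), (9, 0), (8, 5), (5.25, 9.583), (0, 11.33)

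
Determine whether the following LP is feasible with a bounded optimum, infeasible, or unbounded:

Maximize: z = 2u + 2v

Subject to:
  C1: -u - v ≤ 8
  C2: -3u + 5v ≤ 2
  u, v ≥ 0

Unbounded (objective can increase without bound)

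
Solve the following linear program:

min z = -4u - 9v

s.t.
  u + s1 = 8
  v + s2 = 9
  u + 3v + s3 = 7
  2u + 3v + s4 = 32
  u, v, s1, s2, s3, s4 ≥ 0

Evaluate the objective at each vertex of the feasible region:
  z(0, 0) = 0
  z(7, 0) = -28  ←
  z(0, 2.333) = -21
The minimum is at u = 7, v = 0.

u = 7, v = 0, z = -28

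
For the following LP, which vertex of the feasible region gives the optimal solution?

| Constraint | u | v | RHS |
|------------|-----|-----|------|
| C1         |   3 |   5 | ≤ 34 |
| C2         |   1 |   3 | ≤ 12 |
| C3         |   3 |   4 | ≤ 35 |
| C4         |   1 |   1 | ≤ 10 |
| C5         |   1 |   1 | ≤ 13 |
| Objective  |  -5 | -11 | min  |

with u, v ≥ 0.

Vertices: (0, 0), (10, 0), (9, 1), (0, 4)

Evaluate the objective at each vertex of the feasible region:
  z(0, 0) = 0
  z(10, 0) = -50
  z(9, 1) = -56  ←
  z(0, 4) = -44
The minimum is at u = 9, v = 1.

(9, 1)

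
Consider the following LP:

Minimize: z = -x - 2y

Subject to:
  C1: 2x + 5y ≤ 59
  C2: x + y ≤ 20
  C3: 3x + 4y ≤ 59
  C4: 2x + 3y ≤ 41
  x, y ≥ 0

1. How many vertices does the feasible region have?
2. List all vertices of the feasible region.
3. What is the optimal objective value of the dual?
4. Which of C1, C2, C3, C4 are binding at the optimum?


1. 5
2. (0, 0), (19.67, 0), (13, 5), (7, 9), (0, 11.8)
3. -25
4. C1, C4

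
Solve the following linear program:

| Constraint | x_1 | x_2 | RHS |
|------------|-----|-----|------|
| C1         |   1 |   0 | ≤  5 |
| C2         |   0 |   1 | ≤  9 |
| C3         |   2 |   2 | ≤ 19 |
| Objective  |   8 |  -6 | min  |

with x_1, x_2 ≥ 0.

Evaluate the objective at each vertex of the feasible region:
  z(0, 0) = 0
  z(5, 0) = 40
  z(5, 4.5) = 13
  z(0.5, 9) = -50
  z(0, 9) = -54  ←
The minimum is at x_1 = 0, x_2 = 9.

x_1 = 0, x_2 = 9, z = -54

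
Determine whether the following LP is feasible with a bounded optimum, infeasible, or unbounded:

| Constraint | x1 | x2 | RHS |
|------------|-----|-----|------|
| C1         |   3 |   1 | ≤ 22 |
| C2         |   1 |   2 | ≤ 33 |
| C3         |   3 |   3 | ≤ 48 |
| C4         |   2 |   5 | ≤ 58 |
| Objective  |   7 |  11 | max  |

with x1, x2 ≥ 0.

Feasible with a bounded optimal solution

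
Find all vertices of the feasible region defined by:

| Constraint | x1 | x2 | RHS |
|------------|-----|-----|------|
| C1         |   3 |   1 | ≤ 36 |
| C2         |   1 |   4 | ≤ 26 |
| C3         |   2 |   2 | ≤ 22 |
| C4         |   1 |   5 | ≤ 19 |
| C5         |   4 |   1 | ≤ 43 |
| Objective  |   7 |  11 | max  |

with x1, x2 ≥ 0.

(0, 0), (10.75, 0), (10.67, 0.3333), (9, 2), (0, 3.8)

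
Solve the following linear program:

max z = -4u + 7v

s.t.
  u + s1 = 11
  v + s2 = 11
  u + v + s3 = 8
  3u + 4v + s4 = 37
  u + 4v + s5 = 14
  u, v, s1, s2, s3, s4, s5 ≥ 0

Evaluate the objective at each vertex of the feasible region:
  z(0, 0) = 0
  z(8, 0) = -32
  z(6, 2) = -10
  z(0, 3.5) = 24.5  ←
The maximum is at u = 0, v = 3.5.

u = 0, v = 3.5, z = 24.5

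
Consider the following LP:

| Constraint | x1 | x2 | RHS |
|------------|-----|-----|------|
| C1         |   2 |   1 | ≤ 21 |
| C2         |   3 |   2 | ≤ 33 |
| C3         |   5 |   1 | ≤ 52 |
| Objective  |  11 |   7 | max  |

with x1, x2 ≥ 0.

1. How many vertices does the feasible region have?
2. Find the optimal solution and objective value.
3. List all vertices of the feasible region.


1. 5
2. x1 = 9, x2 = 3, z = 120
3. (0, 0), (10.4, 0), (10.33, 0.3333), (9, 3), (0, 16.5)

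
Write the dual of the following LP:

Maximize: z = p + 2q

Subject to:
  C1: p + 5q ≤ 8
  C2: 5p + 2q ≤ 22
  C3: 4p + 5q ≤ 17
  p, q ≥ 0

Primal max cᵀx s.t. Ax ≤ b, x ≥ 0  →  Dual min bᵀy s.t. Aᵀy ≥ c, y ≥ 0.

Minimize: z = 8y1 + 22y2 + 17y3

Subject to:
  y1 + 5y2 + 4y3 ≥ 1
  5y1 + 2y2 + 5y3 ≥ 2
  y1, y2, y3 ≥ 0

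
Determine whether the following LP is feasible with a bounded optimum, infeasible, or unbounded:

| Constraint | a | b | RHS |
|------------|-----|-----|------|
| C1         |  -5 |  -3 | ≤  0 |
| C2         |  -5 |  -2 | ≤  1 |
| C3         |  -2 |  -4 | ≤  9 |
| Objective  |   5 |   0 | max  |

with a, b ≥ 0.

Unbounded (objective can increase without bound)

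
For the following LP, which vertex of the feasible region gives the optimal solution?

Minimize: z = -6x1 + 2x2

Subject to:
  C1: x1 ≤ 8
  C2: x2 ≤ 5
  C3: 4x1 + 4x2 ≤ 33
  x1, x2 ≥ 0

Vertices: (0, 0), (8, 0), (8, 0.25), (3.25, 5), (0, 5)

Evaluate the objective at each vertex of the feasible region:
  z(0, 0) = 0
  z(8, 0) = -48  ←
  z(8, 0.25) = -47.5
  z(3.25, 5) = -9.5
  z(0, 5) = 10
The minimum is at x1 = 8, x2 = 0.

(8, 0)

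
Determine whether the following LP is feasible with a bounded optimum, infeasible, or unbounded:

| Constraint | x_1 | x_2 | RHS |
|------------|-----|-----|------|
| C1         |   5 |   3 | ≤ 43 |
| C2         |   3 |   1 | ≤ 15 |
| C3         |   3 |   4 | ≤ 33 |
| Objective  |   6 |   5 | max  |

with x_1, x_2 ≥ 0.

Feasible with a bounded optimal solution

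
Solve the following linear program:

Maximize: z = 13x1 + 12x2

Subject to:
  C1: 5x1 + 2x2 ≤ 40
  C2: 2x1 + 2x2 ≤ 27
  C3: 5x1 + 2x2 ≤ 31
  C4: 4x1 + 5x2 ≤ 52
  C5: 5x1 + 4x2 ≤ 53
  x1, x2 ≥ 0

Evaluate the objective at each vertex of the feasible region:
  z(0, 0) = 0
  z(6.2, 0) = 80.6
  z(3, 8) = 135  ←
  z(0, 10.4) = 124.8
The maximum is at x1 = 3, x2 = 8.

x1 = 3, x2 = 8, z = 135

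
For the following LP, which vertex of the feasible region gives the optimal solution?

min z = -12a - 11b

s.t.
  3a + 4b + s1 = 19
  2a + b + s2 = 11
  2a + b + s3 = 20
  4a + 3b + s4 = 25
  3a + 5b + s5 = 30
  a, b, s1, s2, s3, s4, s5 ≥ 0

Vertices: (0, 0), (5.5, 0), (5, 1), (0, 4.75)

Evaluate the objective at each vertex of the feasible region:
  z(0, 0) = 0
  z(5.5, 0) = -66
  z(5, 1) = -71  ←
  z(0, 4.75) = -52.25
The minimum is at a = 5, b = 1.

(5, 1)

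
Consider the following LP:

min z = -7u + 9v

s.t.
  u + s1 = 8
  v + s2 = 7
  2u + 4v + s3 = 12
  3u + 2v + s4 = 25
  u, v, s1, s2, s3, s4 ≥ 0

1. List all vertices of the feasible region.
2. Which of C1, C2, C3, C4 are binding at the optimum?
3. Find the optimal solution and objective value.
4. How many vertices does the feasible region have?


1. (0, 0), (6, 0), (0, 3)
2. C3
3. u = 6, v = 0, z = -42
4. 3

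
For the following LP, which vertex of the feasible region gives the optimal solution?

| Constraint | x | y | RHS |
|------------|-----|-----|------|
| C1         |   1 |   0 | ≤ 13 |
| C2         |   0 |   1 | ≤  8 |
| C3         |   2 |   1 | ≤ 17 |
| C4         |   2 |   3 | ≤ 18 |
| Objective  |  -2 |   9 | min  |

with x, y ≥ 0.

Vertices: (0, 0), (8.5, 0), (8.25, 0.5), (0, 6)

Evaluate the objective at each vertex of the feasible region:
  z(0, 0) = 0
  z(8.5, 0) = -17  ←
  z(8.25, 0.5) = -12
  z(0, 6) = 54
The minimum is at x = 8.5, y = 0.

(8.5, 0)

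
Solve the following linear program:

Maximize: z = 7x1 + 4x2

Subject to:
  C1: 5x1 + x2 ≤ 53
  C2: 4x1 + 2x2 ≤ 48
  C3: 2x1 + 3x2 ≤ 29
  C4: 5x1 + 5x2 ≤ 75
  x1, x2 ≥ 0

Evaluate the objective at each vertex of the feasible region:
  z(0, 0) = 0
  z(10.6, 0) = 74.2
  z(10, 3) = 82  ←
  z(0, 9.667) = 38.67
The maximum is at x1 = 10, x2 = 3.

x1 = 10, x2 = 3, z = 82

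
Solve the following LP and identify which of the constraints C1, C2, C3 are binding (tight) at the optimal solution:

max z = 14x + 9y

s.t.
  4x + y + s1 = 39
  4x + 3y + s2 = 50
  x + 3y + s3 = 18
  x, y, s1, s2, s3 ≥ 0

At x = 9, y = 3, compute slack b - a·x for each constraint:
  C1: 39 − 39 = 0  (binding)
  C2: 50 − 45 = 5  (slack)
  C3: 18 − 18 = 0  (binding)

Optimal: x = 9, y = 3
Binding: C1, C3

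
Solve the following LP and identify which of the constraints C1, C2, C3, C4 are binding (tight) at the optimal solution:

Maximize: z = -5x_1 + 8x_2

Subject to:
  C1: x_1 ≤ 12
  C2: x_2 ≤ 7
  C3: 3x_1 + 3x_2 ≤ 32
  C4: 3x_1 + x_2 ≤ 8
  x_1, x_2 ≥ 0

At x_1 = 0, x_2 = 7, compute slack b - a·x for each constraint:
  C1: 12 − 0 = 12  (slack)
  C2: 7 − 7 = 0  (binding)
  C3: 32 − 21 = 11  (slack)
  C4: 8 − 7 = 1  (slack)

Optimal: x_1 = 0, x_2 = 7
Binding: C2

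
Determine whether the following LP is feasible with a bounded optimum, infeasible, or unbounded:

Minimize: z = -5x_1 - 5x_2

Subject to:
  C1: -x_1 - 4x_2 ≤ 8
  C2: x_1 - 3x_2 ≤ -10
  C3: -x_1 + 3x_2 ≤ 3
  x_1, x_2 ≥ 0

Infeasible (no feasible solution exists)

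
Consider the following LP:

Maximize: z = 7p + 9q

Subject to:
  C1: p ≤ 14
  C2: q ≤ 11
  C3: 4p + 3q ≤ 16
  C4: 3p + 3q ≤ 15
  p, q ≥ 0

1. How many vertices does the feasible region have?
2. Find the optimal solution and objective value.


1. 4
2. p = 0, q = 5, z = 45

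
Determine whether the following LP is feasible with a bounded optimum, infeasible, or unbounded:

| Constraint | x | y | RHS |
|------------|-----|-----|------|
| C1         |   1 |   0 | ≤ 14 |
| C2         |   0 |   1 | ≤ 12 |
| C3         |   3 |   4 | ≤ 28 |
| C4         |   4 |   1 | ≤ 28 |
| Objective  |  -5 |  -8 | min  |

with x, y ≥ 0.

Feasible with a bounded optimal solution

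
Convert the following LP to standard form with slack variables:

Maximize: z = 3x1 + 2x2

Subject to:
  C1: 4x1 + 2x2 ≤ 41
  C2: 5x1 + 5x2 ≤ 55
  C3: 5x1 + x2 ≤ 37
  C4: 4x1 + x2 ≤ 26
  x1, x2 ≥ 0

max z = 3x1 + 2x2

s.t.
  4x1 + 2x2 + s1 = 41
  5x1 + 5x2 + s2 = 55
  5x1 + x2 + s3 = 37
  4x1 + x2 + s4 = 26
  x1, x2, s1, s2, s3, s4 ≥ 0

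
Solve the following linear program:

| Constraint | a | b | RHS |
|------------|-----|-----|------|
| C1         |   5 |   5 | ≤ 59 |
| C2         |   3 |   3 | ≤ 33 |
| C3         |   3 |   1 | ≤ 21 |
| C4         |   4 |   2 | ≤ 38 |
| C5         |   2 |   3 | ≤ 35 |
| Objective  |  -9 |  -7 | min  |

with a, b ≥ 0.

Evaluate the objective at each vertex of the feasible region:
  z(0, 0) = 0
  z(7, 0) = -63
  z(5, 6) = -87  ←
  z(0, 11) = -77
The minimum is at a = 5, b = 6.

a = 5, b = 6, z = -87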